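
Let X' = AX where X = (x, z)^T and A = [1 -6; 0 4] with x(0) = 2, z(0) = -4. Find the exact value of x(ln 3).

630

A = [[1,-6],[0,4]]; eigenvalues λ = 1, 4.
Eigenvectors: (-1,0) for λ=1, (2,-1) for λ=4.
From the initial condition, c_1 = 6, c_2 = 4.
x(ln 3) = (6)(3^1)(-1) + (4)(3^4)(2) = 630.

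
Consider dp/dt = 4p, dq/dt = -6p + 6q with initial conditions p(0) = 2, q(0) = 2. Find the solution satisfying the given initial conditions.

Coefficient matrix A = [[4, 0], [-6, 6]].
Characteristic polynomial det(A - λI) = λ^2 - 10λ + 24 = 0.
Eigenvalues λ = 6, 4.
For λ=6: (A-λI) row 1 is [-2, 0], so an eigenvector is (0, -1).
For λ=4: (A-λI) row 2 is [-6, 2], so an eigenvector is (1, 3).
General solution: c_1e^(6t)(0,-1) + c_2e^(4t)(1,3).
Applying p(0)=2, q(0)=2 gives c_1=4, c_2=2.

p(t) = 2e^(4t), q(t) = -4e^(6t) + 6e^(4t)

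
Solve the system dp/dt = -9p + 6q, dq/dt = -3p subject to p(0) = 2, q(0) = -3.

Coefficient matrix A = [[-9, 6], [-3, 0]].
Characteristic polynomial det(A - λI) = λ^2 + 9λ + 18 = 0.
Eigenvalues λ = -3, -6.
For λ=-3: (A-λI) row 1 is [-6, 6], so an eigenvector is (-1, -1).
For λ=-6: (A-λI) row 1 is [-3, 6], so an eigenvector is (2, 1).
General solution: K_1e^(-3t)(-1,-1) + K_2e^(-6t)(2,1).
Applying p(0)=2, q(0)=-3 gives K_1=8, K_2=5.

p(t) = -8e^(-3t) + 10e^(-6t), q(t) = -8e^(-3t) + 5e^(-6t)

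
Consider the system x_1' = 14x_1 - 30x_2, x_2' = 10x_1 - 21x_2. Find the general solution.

x_1(t) = 2c_1e^(-t) - 3c_2e^(-6t), x_2(t) = c_1e^(-t) - 2c_2e^(-6t)

Coefficient matrix A = [[14, -30], [10, -21]].
Characteristic polynomial det(A - λI) = λ^2 + 7λ + 6 = 0.
Eigenvalues λ = -1, -6.
For λ=-1: (A-λI) row 1 is [15, -30], so an eigenvector is (2, 1).
For λ=-6: (A-λI) row 1 is [20, -30], so an eigenvector is (-3, -2).
General solution: c_1e^(-t)(2,1) + c_2e^(-6t)(-3,-2).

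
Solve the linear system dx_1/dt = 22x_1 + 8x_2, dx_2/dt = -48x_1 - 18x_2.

x_1(t) = -K_1e^(6t) - K_2e^(-2t), x_2(t) = 2K_1e^(6t) + 3K_2e^(-2t)

Coefficient matrix A = [[22, 8], [-48, -18]].
Characteristic polynomial det(A - λI) = λ^2 - 4λ - 12 = 0.
Eigenvalues λ = 6, -2.
For λ=6: (A-λI) row 1 is [16, 8], so an eigenvector is (-1, 2).
For λ=-2: (A-λI) row 1 is [24, 8], so an eigenvector is (-1, 3).
General solution: K_1e^(6t)(-1,2) + K_2e^(-2t)(-1,3).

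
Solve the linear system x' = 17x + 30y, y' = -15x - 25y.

Coefficient matrix A = [[17, 30], [-15, -25]].
Characteristic polynomial det(A - λI) = λ^2 + 8λ + 25 = 0.
Eigenvalues λ = -4 ± 3i (complex conjugate pair).
For λ=-4+3i: an eigenvector is (1,-1) - i(-3,2) = (1 + 3i, -1 - 2i).
A real fundamental pair from Re and Im of e^((-4+3i)t)v: X_1 = e^(-4t)(cos(3t)·(1,-1) + sin(3t)·(-3,2)), X_2 = e^(-4t)(sin(3t)·(1,-1) - cos(3t)·(-3,2)).
General solution: K_1X_1 + K_2X_2.

x(t) = -3K_1e^(-4t)sin(3t) + K_1e^(-4t)cos(3t) + K_2e^(-4t)sin(3t) + 3K_2e^(-4t)cos(3t), y(t) = 2K_1e^(-4t)sin(3t) - K_1e^(-4t)cos(3t) - K_2e^(-4t)sin(3t) - 2K_2e^(-4t)cos(3t)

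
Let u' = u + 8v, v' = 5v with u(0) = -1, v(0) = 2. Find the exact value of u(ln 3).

957

A = [[1,8],[0,5]]; eigenvalues λ = 5, 1.
Eigenvectors: (2,1) for λ=5, (1,0) for λ=1.
From the initial condition, c_1 = 2, c_2 = -5.
u(ln 3) = (2)(3^5)(2) + (-5)(3^1)(1) = 957.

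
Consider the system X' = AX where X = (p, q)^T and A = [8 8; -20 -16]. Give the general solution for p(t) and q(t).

p(t) = -K_1e^(-4t)sin(4t) + K_1e^(-4t)cos(4t) + K_2e^(-4t)sin(4t) + K_2e^(-4t)cos(4t), q(t) = K_1e^(-4t)sin(4t) - 2K_1e^(-4t)cos(4t) - 2K_2e^(-4t)sin(4t) - K_2e^(-4t)cos(4t)

Coefficient matrix A = [[8, 8], [-20, -16]].
Characteristic polynomial det(A - λI) = λ^2 + 8λ + 32 = 0.
Eigenvalues λ = -4 ± 4i (complex conjugate pair).
For λ=-4+4i: an eigenvector is (1,-2) - i(-1,1) = (1 + i, -2 - i).
A real fundamental pair from Re and Im of e^((-4+4i)t)v: X_1 = e^(-4t)(cos(4t)·(1,-2) + sin(4t)·(-1,1)), X_2 = e^(-4t)(sin(4t)·(1,-2) - cos(4t)·(-1,1)).
General solution: K_1X_1 + K_2X_2.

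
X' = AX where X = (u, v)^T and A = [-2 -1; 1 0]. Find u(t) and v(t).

u(t) = -C_1e^(-t) - C_2te^(-t) + 2C_2e^(-t), v(t) = C_1e^(-t) + C_2te^(-t) - C_2e^(-t)

Coefficient matrix A = [[-2, -1], [1, 0]].
Characteristic polynomial det(A - λI) = λ^2 + 2λ + 1 = 0.
Single eigenvalue λ = -1 with algebraic multiplicity 2.
Eigenvector v = (-1,1); generalized eigenvector w with (A-λI)w=v is (2,-1).
General solution: e^(-t)[C_1·v + C_2·(t·v + w)].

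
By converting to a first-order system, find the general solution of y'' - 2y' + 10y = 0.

y(t) = K_1e^(t)cos(3t) + K_2e^(t)sin(3t)

Let x_1 = y, x_2 = y'. Then x_1' = x_2 and x_2' = -10x_1 + 2x_2.
A = [[0,1],[-10,2]]; det(A-λI) = λ^2 - 2λ + 10.
Eigenvalues λ = 1 ± 3i.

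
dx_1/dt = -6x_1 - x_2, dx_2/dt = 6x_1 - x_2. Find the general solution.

Coefficient matrix A = [[-6, -1], [6, -1]].
Characteristic polynomial det(A - λI) = λ^2 + 7λ + 12 = 0.
Eigenvalues λ = -3, -4.
For λ=-3: (A-λI) row 1 is [-3, -1], so an eigenvector is (1, -3).
For λ=-4: (A-λI) row 1 is [-2, -1], so an eigenvector is (-1, 2).
General solution: c_1e^(-3t)(1,-3) + c_2e^(-4t)(-1,2).

x_1(t) = c_1e^(-3t) - c_2e^(-4t), x_2(t) = -3c_1e^(-3t) + 2c_2e^(-4t)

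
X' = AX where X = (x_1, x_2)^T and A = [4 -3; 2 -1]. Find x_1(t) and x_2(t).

x_1(t) = -C_1e^(t) - 3C_2e^(2t), x_2(t) = -C_1e^(t) - 2C_2e^(2t)

Coefficient matrix A = [[4, -3], [2, -1]].
Characteristic polynomial det(A - λI) = λ^2 - 3λ + 2 = 0.
Eigenvalues λ = 1, 2.
For λ=1: (A-λI) row 1 is [3, -3], so an eigenvector is (-1, -1).
For λ=2: (A-λI) row 1 is [2, -3], so an eigenvector is (-3, -2).
General solution: C_1e^(t)(-1,-1) + C_2e^(2t)(-3,-2).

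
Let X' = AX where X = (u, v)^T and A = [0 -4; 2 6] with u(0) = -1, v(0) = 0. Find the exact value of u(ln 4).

A = [[0,-4],[2,6]]; eigenvalues λ = 4, 2.
Eigenvectors: (-1,1) for λ=4, (-2,1) for λ=2.
From the initial condition, c_1 = -1, c_2 = 1.
u(ln 4) = (-1)(4^4)(-1) + (1)(4^2)(-2) = 224.

224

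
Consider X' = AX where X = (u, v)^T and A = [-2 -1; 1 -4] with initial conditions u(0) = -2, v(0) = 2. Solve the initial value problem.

u(t) = -4te^(-3t) - 2e^(-3t), v(t) = -4te^(-3t) + 2e^(-3t)

Coefficient matrix A = [[-2, -1], [1, -4]].
Characteristic polynomial det(A - λI) = λ^2 + 6λ + 9 = 0.
Single eigenvalue λ = -3 with algebraic multiplicity 2.
Eigenvector v = (1,1); generalized eigenvector w with (A-λI)w=v is (2,1).
General solution: e^(-3t)[K_1·v + K_2·(t·v + w)].
Applying u(0)=-2, v(0)=2 gives K_1=6, K_2=-4.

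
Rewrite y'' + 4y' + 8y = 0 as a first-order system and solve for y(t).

y(t) = K_1e^(-2t)cos(2t) + K_2e^(-2t)sin(2t)

Let x_1 = y, x_2 = y'. Then x_1' = x_2 and x_2' = -8x_1 - 4x_2.
A = [[0,1],[-8,-4]]; det(A-λI) = λ^2 + 4λ + 8.
Eigenvalues λ = -2 ± 2i.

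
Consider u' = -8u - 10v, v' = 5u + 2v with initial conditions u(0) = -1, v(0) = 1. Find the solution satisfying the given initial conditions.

u(t) = -e^(-3t)sin(5t) - e^(-3t)cos(5t), v(t) = e^(-3t)cos(5t)

Coefficient matrix A = [[-8, -10], [5, 2]].
Characteristic polynomial det(A - λI) = λ^2 + 6λ + 34 = 0.
Eigenvalues λ = -3 ± 5i (complex conjugate pair).
For λ=-3+5i: an eigenvector is (1,-1) - i(1,0) = (1 - i, -1).
A real fundamental pair from Re and Im of e^((-3+5i)t)v: X_1 = e^(-3t)(cos(5t)·(1,-1) + sin(5t)·(1,0)), X_2 = e^(-3t)(sin(5t)·(1,-1) - cos(5t)·(1,0)).
General solution: K_1X_1 + K_2X_2.
Applying u(0)=-1, v(0)=1 gives K_1=-1, K_2=0.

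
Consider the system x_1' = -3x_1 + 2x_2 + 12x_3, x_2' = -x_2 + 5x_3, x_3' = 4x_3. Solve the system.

Coefficient matrix A = [[-3, 2, 12], [0, -1, 5], [0, 0, 4]].
det(A - λI) = 0 gives eigenvalues λ = -3, -1, 4.
For λ=-3: eigenvector (1,0,0).
For λ=-1: eigenvector (1,1,0).
For λ=4: eigenvector (2,1,1).
General solution: C_1e^(-3t)(1,0,0) + C_2e^(-t)(1,1,0) + C_3e^(4t)(2,1,1).

x_1(t) = C_1e^(-3t) + C_2e^(-t) + 2C_3e^(4t), x_2(t) = C_2e^(-t) + C_3e^(4t), x_3(t) = C_3e^(4t)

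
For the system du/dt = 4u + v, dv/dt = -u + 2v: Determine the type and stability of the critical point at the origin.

A = [[4,1],[-1,2]]; det(A-λI) = λ^2 - 6λ + 9.
repeated λ = 3 with a single eigenvector.

unstable improper node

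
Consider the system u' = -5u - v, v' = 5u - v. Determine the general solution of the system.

u(t) = K_1e^(-3t)cos(t) + K_2e^(-3t)sin(t), v(t) = K_1e^(-3t)sin(t) - 2K_1e^(-3t)cos(t) - 2K_2e^(-3t)sin(t) - K_2e^(-3t)cos(t)

Coefficient matrix A = [[-5, -1], [5, -1]].
Characteristic polynomial det(A - λI) = λ^2 + 6λ + 10 = 0.
Eigenvalues λ = -3 ± i (complex conjugate pair).
For λ=-3+i: an eigenvector is (1,-2) - i(0,1) = (1, -2 - i).
A real fundamental pair from Re and Im of e^((-3+i)t)v: X_1 = e^(-3t)(cos(t)·(1,-2) + sin(t)·(0,1)), X_2 = e^(-3t)(sin(t)·(1,-2) - cos(t)·(0,1)).
General solution: K_1X_1 + K_2X_2.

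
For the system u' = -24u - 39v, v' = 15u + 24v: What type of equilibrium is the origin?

center

A = [[-24,-39],[15,24]]; det(A-λI) = λ^2 + 9.
λ = 0 ± 3i: zero real part.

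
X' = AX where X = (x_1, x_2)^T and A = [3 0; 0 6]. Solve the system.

x_1(t) = -C_2e^(3t), x_2(t) = C_1e^(6t)

Coefficient matrix A = [[3, 0], [0, 6]].
Characteristic polynomial det(A - λI) = λ^2 - 9λ + 18 = 0.
Eigenvalues λ = 6, 3.
For λ=6: (A-λI) row 1 is [-3, 0], so an eigenvector is (0, 1).
For λ=3: (A-λI) row 2 is [0, 3], so an eigenvector is (-1, 0).
General solution: C_1e^(6t)(0,1) + C_2e^(3t)(-1,0).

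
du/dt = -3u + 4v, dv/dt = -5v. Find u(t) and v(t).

Coefficient matrix A = [[-3, 4], [0, -5]].
Characteristic polynomial det(A - λI) = λ^2 + 8λ + 15 = 0.
Eigenvalues λ = -3, -5.
For λ=-3: (A-λI) row 1 is [0, 4], so an eigenvector is (1, 0).
For λ=-5: (A-λI) row 1 is [2, 4], so an eigenvector is (-2, 1).
General solution: C_1e^(-3t)(1,0) + C_2e^(-5t)(-2,1).

u(t) = C_1e^(-3t) - 2C_2e^(-5t), v(t) = C_2e^(-5t)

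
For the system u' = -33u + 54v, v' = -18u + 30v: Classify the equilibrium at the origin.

A = [[-33,54],[-18,30]]; det(A-λI) = λ^2 + 3λ - 18.
λ = 3, -6: opposite signs.

saddle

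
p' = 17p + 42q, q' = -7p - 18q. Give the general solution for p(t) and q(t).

Coefficient matrix A = [[17, 42], [-7, -18]].
Characteristic polynomial det(A - λI) = λ^2 + λ - 12 = 0.
Eigenvalues λ = -4, 3.
For λ=-4: (A-λI) row 1 is [21, 42], so an eigenvector is (-2, 1).
For λ=3: (A-λI) row 1 is [14, 42], so an eigenvector is (3, -1).
General solution: C_1e^(-4t)(-2,1) + C_2e^(3t)(3,-1).

p(t) = -2C_1e^(-4t) + 3C_2e^(3t), q(t) = C_1e^(-4t) - C_2e^(3t)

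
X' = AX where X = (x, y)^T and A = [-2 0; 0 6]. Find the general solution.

x(t) = -C_2e^(-2t), y(t) = C_1e^(6t)

Coefficient matrix A = [[-2, 0], [0, 6]].
Characteristic polynomial det(A - λI) = λ^2 - 4λ - 12 = 0.
Eigenvalues λ = 6, -2.
For λ=6: (A-λI) row 1 is [-8, 0], so an eigenvector is (0, 1).
For λ=-2: (A-λI) row 2 is [0, 8], so an eigenvector is (-1, 0).
General solution: C_1e^(6t)(0,1) + C_2e^(-2t)(-1,0).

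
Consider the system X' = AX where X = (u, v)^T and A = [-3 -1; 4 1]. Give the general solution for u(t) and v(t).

Coefficient matrix A = [[-3, -1], [4, 1]].
Characteristic polynomial det(A - λI) = λ^2 + 2λ + 1 = 0.
Single eigenvalue λ = -1 with algebraic multiplicity 2.
Eigenvector v = (-1,2); generalized eigenvector w with (A-λI)w=v is (-1,3).
General solution: e^(-t)[c_1·v + c_2·(t·v + w)].

u(t) = -c_1e^(-t) - c_2te^(-t) - c_2e^(-t), v(t) = 2c_1e^(-t) + 2c_2te^(-t) + 3c_2e^(-t)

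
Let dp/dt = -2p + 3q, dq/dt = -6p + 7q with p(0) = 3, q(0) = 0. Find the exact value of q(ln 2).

-84

A = [[-2,3],[-6,7]]; eigenvalues λ = 4, 1.
Eigenvectors: (-1,-2) for λ=4, (1,1) for λ=1.
From the initial condition, c_1 = 3, c_2 = 6.
q(ln 2) = (3)(2^4)(-2) + (6)(2^1)(1) = -84.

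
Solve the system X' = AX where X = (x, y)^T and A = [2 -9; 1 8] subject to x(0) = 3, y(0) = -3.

Coefficient matrix A = [[2, -9], [1, 8]].
Characteristic polynomial det(A - λI) = λ^2 - 10λ + 25 = 0.
Single eigenvalue λ = 5 with algebraic multiplicity 2.
Eigenvector v = (3,-1); generalized eigenvector w with (A-λI)w=v is (-1,0).
General solution: e^(5t)[c_1·v + c_2·(t·v + w)].
Applying x(0)=3, y(0)=-3 gives c_1=3, c_2=6.

x(t) = 18te^(5t) + 3e^(5t), y(t) = -6te^(5t) - 3e^(5t)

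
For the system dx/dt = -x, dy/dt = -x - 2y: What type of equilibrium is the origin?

A = [[-1,0],[-1,-2]]; det(A-λI) = λ^2 + 3λ + 2.
λ = -1, -2: both negative.

stable node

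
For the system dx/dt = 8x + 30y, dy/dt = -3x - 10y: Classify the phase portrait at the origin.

stable spiral

A = [[8,30],[-3,-10]]; det(A-λI) = λ^2 + 2λ + 10.
λ = -1 ± 3i: negative real part.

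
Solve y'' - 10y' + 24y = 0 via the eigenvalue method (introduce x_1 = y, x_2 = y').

y(t) = c_1e^(4t) + c_2e^(6t)

Let x_1 = y, x_2 = y'. Then x_1' = x_2 and x_2' = -24x_1 + 10x_2.
A = [[0,1],[-24,10]]; det(A-λI) = λ^2 - 10λ + 24.
Eigenvalues λ = 4, 6 with eigenvectors (1,4), (1,6).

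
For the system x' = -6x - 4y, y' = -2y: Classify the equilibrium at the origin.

stable node

A = [[-6,-4],[0,-2]]; det(A-λI) = λ^2 + 8λ + 12.
λ = -2, -6: both negative.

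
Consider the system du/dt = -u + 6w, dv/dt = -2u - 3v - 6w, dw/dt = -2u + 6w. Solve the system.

u(t) = 2C_2e^(2t) + 3C_3e^(3t), v(t) = C_1e^(-3t) - 2C_2e^(2t) - 3C_3e^(3t), w(t) = C_2e^(2t) + 2C_3e^(3t)

Coefficient matrix A = [[-1, 0, 6], [-2, -3, -6], [-2, 0, 6]].
det(A - λI) = 0 gives eigenvalues λ = -3, 2, 3.
For λ=-3: eigenvector (0,1,0).
For λ=2: eigenvector (2,-2,1).
For λ=3: eigenvector (3,-3,2).
General solution: C_1e^(-3t)(0,1,0) + C_2e^(2t)(2,-2,1) + C_3e^(3t)(3,-3,2).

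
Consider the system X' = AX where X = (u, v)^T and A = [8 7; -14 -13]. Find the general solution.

u(t) = K_1e^(-6t) + K_2e^(t), v(t) = -2K_1e^(-6t) - K_2e^(t)

Coefficient matrix A = [[8, 7], [-14, -13]].
Characteristic polynomial det(A - λI) = λ^2 + 5λ - 6 = 0.
Eigenvalues λ = -6, 1.
For λ=-6: (A-λI) row 1 is [14, 7], so an eigenvector is (1, -2).
For λ=1: (A-λI) row 1 is [7, 7], so an eigenvector is (1, -1).
General solution: K_1e^(-6t)(1,-2) + K_2e^(t)(1,-1).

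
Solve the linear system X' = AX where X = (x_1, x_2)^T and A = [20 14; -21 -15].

Coefficient matrix A = [[20, 14], [-21, -15]].
Characteristic polynomial det(A - λI) = λ^2 - 5λ - 6 = 0.
Eigenvalues λ = -1, 6.
For λ=-1: (A-λI) row 1 is [21, 14], so an eigenvector is (-2, 3).
For λ=6: (A-λI) row 1 is [14, 14], so an eigenvector is (1, -1).
General solution: K_1e^(-t)(-2,3) + K_2e^(6t)(1,-1).

x_1(t) = -2K_1e^(-t) + K_2e^(6t), x_2(t) = 3K_1e^(-t) - K_2e^(6t)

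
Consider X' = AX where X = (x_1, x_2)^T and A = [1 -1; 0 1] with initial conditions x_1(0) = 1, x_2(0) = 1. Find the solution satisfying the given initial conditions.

Coefficient matrix A = [[1, -1], [0, 1]].
Characteristic polynomial det(A - λI) = λ^2 - 2λ + 1 = 0.
Single eigenvalue λ = 1 with algebraic multiplicity 2.
Eigenvector v = (-1,0); generalized eigenvector w with (A-λI)w=v is (3,1).
General solution: e^(t)[K_1·v + K_2·(t·v + w)].
Applying x_1(0)=1, x_2(0)=1 gives K_1=2, K_2=1.

x_1(t) = -te^(t) + e^(t), x_2(t) = e^(t)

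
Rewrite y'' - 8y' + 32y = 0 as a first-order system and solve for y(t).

y(t) = c_1e^(4t)cos(4t) + c_2e^(4t)sin(4t)

Let x_1 = y, x_2 = y'. Then x_1' = x_2 and x_2' = -32x_1 + 8x_2.
A = [[0,1],[-32,8]]; det(A-λI) = λ^2 - 8λ + 32.
Eigenvalues λ = 4 ± 4i.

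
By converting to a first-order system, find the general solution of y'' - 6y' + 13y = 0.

y(t) = c_1e^(3t)cos(2t) + c_2e^(3t)sin(2t)

Let x_1 = y, x_2 = y'. Then x_1' = x_2 and x_2' = -13x_1 + 6x_2.
A = [[0,1],[-13,6]]; det(A-λI) = λ^2 - 6λ + 13.
Eigenvalues λ = 3 ± 2i.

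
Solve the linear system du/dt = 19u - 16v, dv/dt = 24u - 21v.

Coefficient matrix A = [[19, -16], [24, -21]].
Characteristic polynomial det(A - λI) = λ^2 + 2λ - 15 = 0.
Eigenvalues λ = -5, 3.
For λ=-5: (A-λI) row 1 is [24, -16], so an eigenvector is (2, 3).
For λ=3: (A-λI) row 1 is [16, -16], so an eigenvector is (1, 1).
General solution: K_1e^(-5t)(2,3) + K_2e^(3t)(1,1).

u(t) = 2K_1e^(-5t) + K_2e^(3t), v(t) = 3K_1e^(-5t) + K_2e^(3t)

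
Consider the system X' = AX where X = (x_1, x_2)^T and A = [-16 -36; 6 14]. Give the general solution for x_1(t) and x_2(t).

Coefficient matrix A = [[-16, -36], [6, 14]].
Characteristic polynomial det(A - λI) = λ^2 + 2λ - 8 = 0.
Eigenvalues λ = -4, 2.
For λ=-4: (A-λI) row 1 is [-12, -36], so an eigenvector is (-3, 1).
For λ=2: (A-λI) row 1 is [-18, -36], so an eigenvector is (2, -1).
General solution: C_1e^(-4t)(-3,1) + C_2e^(2t)(2,-1).

x_1(t) = -3C_1e^(-4t) + 2C_2e^(2t), x_2(t) = C_1e^(-4t) - C_2e^(2t)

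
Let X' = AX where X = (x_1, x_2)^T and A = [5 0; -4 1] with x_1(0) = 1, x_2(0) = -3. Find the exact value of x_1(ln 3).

243

A = [[5,0],[-4,1]]; eigenvalues λ = 1, 5.
Eigenvectors: (0,1) for λ=1, (-1,1) for λ=5.
From the initial condition, c_1 = -2, c_2 = -1.
x_1(ln 3) = (-2)(3^1)(0) + (-1)(3^5)(-1) = 243.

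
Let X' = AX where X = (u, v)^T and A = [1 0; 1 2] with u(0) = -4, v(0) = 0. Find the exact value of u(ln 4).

-16

A = [[1,0],[1,2]]; eigenvalues λ = 1, 2.
Eigenvectors: (-1,1) for λ=1, (0,1) for λ=2.
From the initial condition, c_1 = 4, c_2 = -4.
u(ln 4) = (4)(4^1)(-1) + (-4)(4^2)(0) = -16.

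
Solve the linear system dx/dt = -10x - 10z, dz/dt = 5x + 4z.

x(t) = C_1e^(-3t)sin(t) - 3C_1e^(-3t)cos(t) - 3C_2e^(-3t)sin(t) - C_2e^(-3t)cos(t), z(t) = -C_1e^(-3t)sin(t) + 2C_1e^(-3t)cos(t) + 2C_2e^(-3t)sin(t) + C_2e^(-3t)cos(t)

Coefficient matrix A = [[-10, -10], [5, 4]].
Characteristic polynomial det(A - λI) = λ^2 + 6λ + 10 = 0.
Eigenvalues λ = -3 ± i (complex conjugate pair).
For λ=-3+i: an eigenvector is (-3,2) - i(1,-1) = (-3 - i, 2 + i).
A real fundamental pair from Re and Im of e^((-3+i)t)v: X_1 = e^(-3t)(cos(t)·(-3,2) + sin(t)·(1,-1)), X_2 = e^(-3t)(sin(t)·(-3,2) - cos(t)·(1,-1)).
General solution: C_1X_1 + C_2X_2.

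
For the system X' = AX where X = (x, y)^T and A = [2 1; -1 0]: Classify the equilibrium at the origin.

unstable improper node

A = [[2,1],[-1,0]]; det(A-λI) = λ^2 - 2λ + 1.
repeated λ = 1 with a single eigenvector.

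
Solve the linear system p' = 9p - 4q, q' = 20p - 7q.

Coefficient matrix A = [[9, -4], [20, -7]].
Characteristic polynomial det(A - λI) = λ^2 - 2λ + 17 = 0.
Eigenvalues λ = 1 ± 4i (complex conjugate pair).
For λ=1+4i: an eigenvector is (0,-1) - i(1,2) = (0 - i, -1 - 2i).
A real fundamental pair from Re and Im of e^((1+4i)t)v: X_1 = e^(t)(cos(4t)·(0,-1) + sin(4t)·(1,2)), X_2 = e^(t)(sin(4t)·(0,-1) - cos(4t)·(1,2)).
General solution: K_1X_1 + K_2X_2.

p(t) = K_1e^(t)sin(4t) - K_2e^(t)cos(4t), q(t) = 2K_1e^(t)sin(4t) - K_1e^(t)cos(4t) - K_2e^(t)sin(4t) - 2K_2e^(t)cos(4t)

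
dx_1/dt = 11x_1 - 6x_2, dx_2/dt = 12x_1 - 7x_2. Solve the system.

Coefficient matrix A = [[11, -6], [12, -7]].
Characteristic polynomial det(A - λI) = λ^2 - 4λ - 5 = 0.
Eigenvalues λ = 5, -1.
For λ=5: (A-λI) row 1 is [6, -6], so an eigenvector is (-1, -1).
For λ=-1: (A-λI) row 1 is [12, -6], so an eigenvector is (-1, -2).
General solution: C_1e^(5t)(-1,-1) + C_2e^(-t)(-1,-2).

x_1(t) = -C_1e^(5t) - C_2e^(-t), x_2(t) = -C_1e^(5t) - 2C_2e^(-t)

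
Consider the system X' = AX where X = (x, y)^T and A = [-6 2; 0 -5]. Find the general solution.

Coefficient matrix A = [[-6, 2], [0, -5]].
Characteristic polynomial det(A - λI) = λ^2 + 11λ + 30 = 0.
Eigenvalues λ = -6, -5.
For λ=-6: (A-λI) row 1 is [0, 2], so an eigenvector is (-1, 0).
For λ=-5: (A-λI) row 1 is [-1, 2], so an eigenvector is (-2, -1).
General solution: K_1e^(-6t)(-1,0) + K_2e^(-5t)(-2,-1).

x(t) = -K_1e^(-6t) - 2K_2e^(-5t), y(t) = -K_2e^(-5t)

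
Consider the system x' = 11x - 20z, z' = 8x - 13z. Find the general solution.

Coefficient matrix A = [[11, -20], [8, -13]].
Characteristic polynomial det(A - λI) = λ^2 + 2λ + 17 = 0.
Eigenvalues λ = -1 ± 4i (complex conjugate pair).
For λ=-1+4i: an eigenvector is (1,1) - i(-2,-1) = (1 + 2i, 1 + i).
A real fundamental pair from Re and Im of e^((-1+4i)t)v: X_1 = e^(-t)(cos(4t)·(1,1) + sin(4t)·(-2,-1)), X_2 = e^(-t)(sin(4t)·(1,1) - cos(4t)·(-2,-1)).
General solution: K_1X_1 + K_2X_2.

x(t) = -2K_1e^(-t)sin(4t) + K_1e^(-t)cos(4t) + K_2e^(-t)sin(4t) + 2K_2e^(-t)cos(4t), z(t) = -K_1e^(-t)sin(4t) + K_1e^(-t)cos(4t) + K_2e^(-t)sin(4t) + K_2e^(-t)cos(4t)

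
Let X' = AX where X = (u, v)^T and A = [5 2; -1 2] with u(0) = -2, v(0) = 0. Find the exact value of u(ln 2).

-48

A = [[5,2],[-1,2]]; eigenvalues λ = 3, 4.
Eigenvectors: (1,-1) for λ=3, (-2,1) for λ=4.
From the initial condition, c_1 = 2, c_2 = 2.
u(ln 2) = (2)(2^3)(1) + (2)(2^4)(-2) = -48.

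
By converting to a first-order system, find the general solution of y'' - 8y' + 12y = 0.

y(t) = C_1e^(2t) + C_2e^(6t)

Let x_1 = y, x_2 = y'. Then x_1' = x_2 and x_2' = -12x_1 + 8x_2.
A = [[0,1],[-12,8]]; det(A-λI) = λ^2 - 8λ + 12.
Eigenvalues λ = 2, 6 with eigenvectors (1,2), (1,6).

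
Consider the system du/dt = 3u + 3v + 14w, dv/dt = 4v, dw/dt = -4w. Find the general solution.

u(t) = c_1e^(3t) + 3c_2e^(4t) - 2c_3e^(-4t), v(t) = c_2e^(4t), w(t) = c_3e^(-4t)

Coefficient matrix A = [[3, 3, 14], [0, 4, 0], [0, 0, -4]].
det(A - λI) = 0 gives eigenvalues λ = 3, 4, -4.
For λ=3: eigenvector (1,0,0).
For λ=4: eigenvector (3,1,0).
For λ=-4: eigenvector (-2,0,1).
General solution: c_1e^(3t)(1,0,0) + c_2e^(4t)(3,1,0) + c_3e^(-4t)(-2,0,1).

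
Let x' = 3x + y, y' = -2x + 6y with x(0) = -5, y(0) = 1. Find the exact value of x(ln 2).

16

A = [[3,1],[-2,6]]; eigenvalues λ = 5, 4.
Eigenvectors: (1,2) for λ=5, (1,1) for λ=4.
From the initial condition, c_1 = 6, c_2 = -11.
x(ln 2) = (6)(2^5)(1) + (-11)(2^4)(1) = 16.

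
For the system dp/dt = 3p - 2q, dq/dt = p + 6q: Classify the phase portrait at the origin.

unstable node

A = [[3,-2],[1,6]]; det(A-λI) = λ^2 - 9λ + 20.
λ = 5, 4: both positive.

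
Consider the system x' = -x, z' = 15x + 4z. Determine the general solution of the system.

Coefficient matrix A = [[-1, 0], [15, 4]].
Characteristic polynomial det(A - λI) = λ^2 - 3λ - 4 = 0.
Eigenvalues λ = -1, 4.
For λ=-1: (A-λI) row 2 is [15, 5], so an eigenvector is (1, -3).
For λ=4: (A-λI) row 1 is [-5, 0], so an eigenvector is (0, 1).
General solution: C_1e^(-t)(1,-3) + C_2e^(4t)(0,1).

x(t) = C_1e^(-t), z(t) = -3C_1e^(-t) + C_2e^(4t)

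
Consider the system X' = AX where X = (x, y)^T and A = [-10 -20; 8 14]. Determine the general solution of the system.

Coefficient matrix A = [[-10, -20], [8, 14]].
Characteristic polynomial det(A - λI) = λ^2 - 4λ + 20 = 0.
Eigenvalues λ = 2 ± 4i (complex conjugate pair).
For λ=2+4i: an eigenvector is (-1,1) - i(-2,1) = (-1 + 2i, 1 - i).
A real fundamental pair from Re and Im of e^((2+4i)t)v: X_1 = e^(2t)(cos(4t)·(-1,1) + sin(4t)·(-2,1)), X_2 = e^(2t)(sin(4t)·(-1,1) - cos(4t)·(-2,1)).
General solution: K_1X_1 + K_2X_2.

x(t) = -2K_1e^(2t)sin(4t) - K_1e^(2t)cos(4t) - K_2e^(2t)sin(4t) + 2K_2e^(2t)cos(4t), y(t) = K_1e^(2t)sin(4t) + K_1e^(2t)cos(4t) + K_2e^(2t)sin(4t) - K_2e^(2t)cos(4t)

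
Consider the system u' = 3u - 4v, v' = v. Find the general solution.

u(t) = 2c_1e^(t) - c_2e^(3t), v(t) = c_1e^(t)

Coefficient matrix A = [[3, -4], [0, 1]].
Characteristic polynomial det(A - λI) = λ^2 - 4λ + 3 = 0.
Eigenvalues λ = 1, 3.
For λ=1: (A-λI) row 1 is [2, -4], so an eigenvector is (2, 1).
For λ=3: (A-λI) row 1 is [0, -4], so an eigenvector is (-1, 0).
General solution: c_1e^(t)(2,1) + c_2e^(3t)(-1,0).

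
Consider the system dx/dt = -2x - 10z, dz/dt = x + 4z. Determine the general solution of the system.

Coefficient matrix A = [[-2, -10], [1, 4]].
Characteristic polynomial det(A - λI) = λ^2 - 2λ + 2 = 0.
Eigenvalues λ = 1 ± i (complex conjugate pair).
For λ=1+i: an eigenvector is (1,0) - i(-3,1) = (1 + 3i, 0 - i).
A real fundamental pair from Re and Im of e^((1+i)t)v: X_1 = e^(t)(cos(t)·(1,0) + sin(t)·(-3,1)), X_2 = e^(t)(sin(t)·(1,0) - cos(t)·(-3,1)).
General solution: c_1X_1 + c_2X_2.

x(t) = -3c_1e^(t)sin(t) + c_1e^(t)cos(t) + c_2e^(t)sin(t) + 3c_2e^(t)cos(t), z(t) = c_1e^(t)sin(t) - c_2e^(t)cos(t)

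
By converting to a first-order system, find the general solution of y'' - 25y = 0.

Let x_1 = y, x_2 = y'. Then x_1' = x_2 and x_2' = 25x_1.
A = [[0,1],[25,0]]; det(A-λI) = λ^2 - 25.
Eigenvalues λ = -5, 5 with eigenvectors (1,-5), (1,5).

y(t) = K_1e^(-5t) + K_2e^(5t)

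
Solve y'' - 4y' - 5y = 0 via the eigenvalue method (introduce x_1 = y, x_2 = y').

y(t) = c_1e^(5t) + c_2e^(-t)

Let x_1 = y, x_2 = y'. Then x_1' = x_2 and x_2' = 5x_1 + 4x_2.
A = [[0,1],[5,4]]; det(A-λI) = λ^2 - 4λ - 5.
Eigenvalues λ = 5, -1 with eigenvectors (1,5), (1,-1).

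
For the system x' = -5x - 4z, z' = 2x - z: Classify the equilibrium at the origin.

stable spiral

A = [[-5,-4],[2,-1]]; det(A-λI) = λ^2 + 6λ + 13.
λ = -3 ± 2i: negative real part.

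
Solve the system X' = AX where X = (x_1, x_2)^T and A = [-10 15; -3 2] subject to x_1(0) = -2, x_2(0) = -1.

Coefficient matrix A = [[-10, 15], [-3, 2]].
Characteristic polynomial det(A - λI) = λ^2 + 8λ + 25 = 0.
Eigenvalues λ = -4 ± 3i (complex conjugate pair).
For λ=-4+3i: an eigenvector is (2,1) - i(1,0) = (2 - i, 1).
A real fundamental pair from Re and Im of e^((-4+3i)t)v: X_1 = e^(-4t)(cos(3t)·(2,1) + sin(3t)·(1,0)), X_2 = e^(-4t)(sin(3t)·(2,1) - cos(3t)·(1,0)).
General solution: c_1X_1 + c_2X_2.
Applying x_1(0)=-2, x_2(0)=-1 gives c_1=-1, c_2=0.

x_1(t) = -e^(-4t)sin(3t) - 2e^(-4t)cos(3t), x_2(t) = -e^(-4t)cos(3t)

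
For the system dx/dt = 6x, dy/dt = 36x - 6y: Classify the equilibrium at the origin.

saddle

A = [[6,0],[36,-6]]; det(A-λI) = λ^2 - 36.
λ = -6, 6: opposite signs.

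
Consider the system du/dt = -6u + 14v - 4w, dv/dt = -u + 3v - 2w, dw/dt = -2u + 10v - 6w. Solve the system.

Coefficient matrix A = [[-6, 14, -4], [-1, 3, -2], [-2, 10, -6]].
det(A - λI) = 0 gives eigenvalues λ = -4, -2, -3.
For λ=-4: eigenvector (3,1,2).
For λ=-2: eigenvector (-4,-2,-3).
For λ=-3: eigenvector (2,1,2).
General solution: c_1e^(-4t)(3,1,2) + c_2e^(-2t)(-4,-2,-3) + c_3e^(-3t)(2,1,2).

u(t) = 3c_1e^(-4t) - 4c_2e^(-2t) + 2c_3e^(-3t), v(t) = c_1e^(-4t) - 2c_2e^(-2t) + c_3e^(-3t), w(t) = 2c_1e^(-4t) - 3c_2e^(-2t) + 2c_3e^(-3t)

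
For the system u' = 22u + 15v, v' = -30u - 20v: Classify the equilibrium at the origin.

A = [[22,15],[-30,-20]]; det(A-λI) = λ^2 - 2λ + 10.
λ = 1 ± 3i: positive real part.

unstable spiral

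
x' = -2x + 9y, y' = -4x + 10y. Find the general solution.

x(t) = -3c_1e^(4t) - 3c_2te^(4t) - c_2e^(4t), y(t) = -2c_1e^(4t) - 2c_2te^(4t) - c_2e^(4t)

Coefficient matrix A = [[-2, 9], [-4, 10]].
Characteristic polynomial det(A - λI) = λ^2 - 8λ + 16 = 0.
Single eigenvalue λ = 4 with algebraic multiplicity 2.
Eigenvector v = (-3,-2); generalized eigenvector w with (A-λI)w=v is (-1,-1).
General solution: e^(4t)[c_1·v + c_2·(t·v + w)].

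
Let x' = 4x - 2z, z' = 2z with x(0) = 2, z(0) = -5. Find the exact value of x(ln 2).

A = [[4,-2],[0,2]]; eigenvalues λ = 2, 4.
Eigenvectors: (-1,-1) for λ=2, (1,0) for λ=4.
From the initial condition, c_1 = 5, c_2 = 7.
x(ln 2) = (5)(2^2)(-1) + (7)(2^4)(1) = 92.

92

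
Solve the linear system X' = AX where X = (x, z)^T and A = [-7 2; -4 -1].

x(t) = -K_1e^(-3t) + K_2e^(-5t), z(t) = -2K_1e^(-3t) + K_2e^(-5t)

Coefficient matrix A = [[-7, 2], [-4, -1]].
Characteristic polynomial det(A - λI) = λ^2 + 8λ + 15 = 0.
Eigenvalues λ = -3, -5.
For λ=-3: (A-λI) row 1 is [-4, 2], so an eigenvector is (-1, -2).
For λ=-5: (A-λI) row 1 is [-2, 2], so an eigenvector is (1, 1).
General solution: K_1e^(-3t)(-1,-2) + K_2e^(-5t)(1,1).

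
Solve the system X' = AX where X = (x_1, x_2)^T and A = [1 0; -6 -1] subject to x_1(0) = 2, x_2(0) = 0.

x_1(t) = 2e^(t), x_2(t) = -6e^(t) + 6e^(-t)

Coefficient matrix A = [[1, 0], [-6, -1]].
Characteristic polynomial det(A - λI) = λ^2 - 1 = 0.
Eigenvalues λ = -1, 1.
For λ=-1: (A-λI) row 1 is [2, 0], so an eigenvector is (0, -1).
For λ=1: (A-λI) row 2 is [-6, -2], so an eigenvector is (-1, 3).
General solution: K_1e^(-t)(0,-1) + K_2e^(t)(-1,3).
Applying x_1(0)=2, x_2(0)=0 gives K_1=-6, K_2=-2.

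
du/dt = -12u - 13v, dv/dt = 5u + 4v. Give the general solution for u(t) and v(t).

Coefficient matrix A = [[-12, -13], [5, 4]].
Characteristic polynomial det(A - λI) = λ^2 + 8λ + 17 = 0.
Eigenvalues λ = -4 ± i (complex conjugate pair).
For λ=-4+i: an eigenvector is (-2,1) - i(3,-2) = (-2 - 3i, 1 + 2i).
A real fundamental pair from Re and Im of e^((-4+i)t)v: X_1 = e^(-4t)(cos(t)·(-2,1) + sin(t)·(3,-2)), X_2 = e^(-4t)(sin(t)·(-2,1) - cos(t)·(3,-2)).
General solution: K_1X_1 + K_2X_2.

u(t) = 3K_1e^(-4t)sin(t) - 2K_1e^(-4t)cos(t) - 2K_2e^(-4t)sin(t) - 3K_2e^(-4t)cos(t), v(t) = -2K_1e^(-4t)sin(t) + K_1e^(-4t)cos(t) + K_2e^(-4t)sin(t) + 2K_2e^(-4t)cos(t)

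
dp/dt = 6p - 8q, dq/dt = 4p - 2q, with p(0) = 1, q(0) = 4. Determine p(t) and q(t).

p(t) = -7e^(2t)sin(4t) + e^(2t)cos(4t), q(t) = -3e^(2t)sin(4t) + 4e^(2t)cos(4t)

Coefficient matrix A = [[6, -8], [4, -2]].
Characteristic polynomial det(A - λI) = λ^2 - 4λ + 20 = 0.
Eigenvalues λ = 2 ± 4i (complex conjugate pair).
For λ=2+4i: an eigenvector is (-1,-1) - i(1,0) = (-1 - i, -1).
A real fundamental pair from Re and Im of e^((2+4i)t)v: X_1 = e^(2t)(cos(4t)·(-1,-1) + sin(4t)·(1,0)), X_2 = e^(2t)(sin(4t)·(-1,-1) - cos(4t)·(1,0)).
General solution: c_1X_1 + c_2X_2.
Applying p(0)=1, q(0)=4 gives c_1=-4, c_2=3.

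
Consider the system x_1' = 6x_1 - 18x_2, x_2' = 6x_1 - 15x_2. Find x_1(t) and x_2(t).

x_1(t) = 2c_1e^(-3t) - 3c_2e^(-6t), x_2(t) = c_1e^(-3t) - 2c_2e^(-6t)

Coefficient matrix A = [[6, -18], [6, -15]].
Characteristic polynomial det(A - λI) = λ^2 + 9λ + 18 = 0.
Eigenvalues λ = -3, -6.
For λ=-3: (A-λI) row 1 is [9, -18], so an eigenvector is (2, 1).
For λ=-6: (A-λI) row 1 is [12, -18], so an eigenvector is (-3, -2).
General solution: c_1e^(-3t)(2,1) + c_2e^(-6t)(-3,-2).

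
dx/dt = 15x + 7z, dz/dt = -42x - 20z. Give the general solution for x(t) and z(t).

Coefficient matrix A = [[15, 7], [-42, -20]].
Characteristic polynomial det(A - λI) = λ^2 + 5λ - 6 = 0.
Eigenvalues λ = -6, 1.
For λ=-6: (A-λI) row 1 is [21, 7], so an eigenvector is (-1, 3).
For λ=1: (A-λI) row 1 is [14, 7], so an eigenvector is (-1, 2).
General solution: c_1e^(-6t)(-1,3) + c_2e^(t)(-1,2).

x(t) = -c_1e^(-6t) - c_2e^(t), z(t) = 3c_1e^(-6t) + 2c_2e^(t)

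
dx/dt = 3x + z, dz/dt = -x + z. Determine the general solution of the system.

Coefficient matrix A = [[3, 1], [-1, 1]].
Characteristic polynomial det(A - λI) = λ^2 - 4λ + 4 = 0.
Single eigenvalue λ = 2 with algebraic multiplicity 2.
Eigenvector v = (-1,1); generalized eigenvector w with (A-λI)w=v is (1,-2).
General solution: e^(2t)[C_1·v + C_2·(t·v + w)].

x(t) = -C_1e^(2t) - C_2te^(2t) + C_2e^(2t), z(t) = C_1e^(2t) + C_2te^(2t) - 2C_2e^(2t)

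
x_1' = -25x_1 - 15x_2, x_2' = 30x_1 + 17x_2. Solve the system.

x_1(t) = -c_1e^(-4t)sin(3t) - 2c_1e^(-4t)cos(3t) - 2c_2e^(-4t)sin(3t) + c_2e^(-4t)cos(3t), x_2(t) = c_1e^(-4t)sin(3t) + 3c_1e^(-4t)cos(3t) + 3c_2e^(-4t)sin(3t) - c_2e^(-4t)cos(3t)

Coefficient matrix A = [[-25, -15], [30, 17]].
Characteristic polynomial det(A - λI) = λ^2 + 8λ + 25 = 0.
Eigenvalues λ = -4 ± 3i (complex conjugate pair).
For λ=-4+3i: an eigenvector is (-2,3) - i(-1,1) = (-2 + i, 3 - i).
A real fundamental pair from Re and Im of e^((-4+3i)t)v: X_1 = e^(-4t)(cos(3t)·(-2,3) + sin(3t)·(-1,1)), X_2 = e^(-4t)(sin(3t)·(-2,3) - cos(3t)·(-1,1)).
General solution: c_1X_1 + c_2X_2.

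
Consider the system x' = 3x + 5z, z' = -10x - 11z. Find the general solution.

Coefficient matrix A = [[3, 5], [-10, -11]].
Characteristic polynomial det(A - λI) = λ^2 + 8λ + 17 = 0.
Eigenvalues λ = -4 ± i (complex conjugate pair).
For λ=-4+i: an eigenvector is (-2,3) - i(1,-1) = (-2 - i, 3 + i).
A real fundamental pair from Re and Im of e^((-4+i)t)v: X_1 = e^(-4t)(cos(t)·(-2,3) + sin(t)·(1,-1)), X_2 = e^(-4t)(sin(t)·(-2,3) - cos(t)·(1,-1)).
General solution: C_1X_1 + C_2X_2.

x(t) = C_1e^(-4t)sin(t) - 2C_1e^(-4t)cos(t) - 2C_2e^(-4t)sin(t) - C_2e^(-4t)cos(t), z(t) = -C_1e^(-4t)sin(t) + 3C_1e^(-4t)cos(t) + 3C_2e^(-4t)sin(t) + C_2e^(-4t)cos(t)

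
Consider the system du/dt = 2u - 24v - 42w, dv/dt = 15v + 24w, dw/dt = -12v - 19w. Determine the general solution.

Coefficient matrix A = [[2, -24, -42], [0, 15, 24], [0, -12, -19]].
det(A - λI) = 0 gives eigenvalues λ = -1, 2, -3.
For λ=-1: eigenvector (-4,3,-2).
For λ=2: eigenvector (1,0,0).
For λ=-3: eigenvector (6,-4,3).
General solution: K_1e^(-t)(-4,3,-2) + K_2e^(2t)(1,0,0) + K_3e^(-3t)(6,-4,3).

u(t) = -4K_1e^(-t) + K_2e^(2t) + 6K_3e^(-3t), v(t) = 3K_1e^(-t) - 4K_3e^(-3t), w(t) = -2K_1e^(-t) + 3K_3e^(-3t)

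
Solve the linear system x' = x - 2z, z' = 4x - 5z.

x(t) = -c_1e^(-t) + c_2e^(-3t), z(t) = -c_1e^(-t) + 2c_2e^(-3t)

Coefficient matrix A = [[1, -2], [4, -5]].
Characteristic polynomial det(A - λI) = λ^2 + 4λ + 3 = 0.
Eigenvalues λ = -1, -3.
For λ=-1: (A-λI) row 1 is [2, -2], so an eigenvector is (-1, -1).
For λ=-3: (A-λI) row 1 is [4, -2], so an eigenvector is (1, 2).
General solution: c_1e^(-t)(-1,-1) + c_2e^(-3t)(1,2).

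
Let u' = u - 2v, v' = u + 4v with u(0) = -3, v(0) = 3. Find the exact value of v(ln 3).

81

A = [[1,-2],[1,4]]; eigenvalues λ = 2, 3.
Eigenvectors: (-2,1) for λ=2, (1,-1) for λ=3.
From the initial condition, c_1 = 0, c_2 = -3.
v(ln 3) = (0)(3^2)(1) + (-3)(3^3)(-1) = 81.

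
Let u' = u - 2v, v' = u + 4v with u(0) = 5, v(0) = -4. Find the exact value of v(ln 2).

A = [[1,-2],[1,4]]; eigenvalues λ = 3, 2.
Eigenvectors: (-1,1) for λ=3, (2,-1) for λ=2.
From the initial condition, c_1 = -3, c_2 = 1.
v(ln 2) = (-3)(2^3)(1) + (1)(2^2)(-1) = -28.

-28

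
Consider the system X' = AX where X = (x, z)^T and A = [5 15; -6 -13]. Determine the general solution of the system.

Coefficient matrix A = [[5, 15], [-6, -13]].
Characteristic polynomial det(A - λI) = λ^2 + 8λ + 25 = 0.
Eigenvalues λ = -4 ± 3i (complex conjugate pair).
For λ=-4+3i: an eigenvector is (1,-1) - i(-2,1) = (1 + 2i, -1 - i).
A real fundamental pair from Re and Im of e^((-4+3i)t)v: X_1 = e^(-4t)(cos(3t)·(1,-1) + sin(3t)·(-2,1)), X_2 = e^(-4t)(sin(3t)·(1,-1) - cos(3t)·(-2,1)).
General solution: K_1X_1 + K_2X_2.

x(t) = -2K_1e^(-4t)sin(3t) + K_1e^(-4t)cos(3t) + K_2e^(-4t)sin(3t) + 2K_2e^(-4t)cos(3t), z(t) = K_1e^(-4t)sin(3t) - K_1e^(-4t)cos(3t) - K_2e^(-4t)sin(3t) - K_2e^(-4t)cos(3t)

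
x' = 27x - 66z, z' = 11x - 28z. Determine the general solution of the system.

x(t) = -2C_1e^(-6t) + 3C_2e^(5t), z(t) = -C_1e^(-6t) + C_2e^(5t)

Coefficient matrix A = [[27, -66], [11, -28]].
Characteristic polynomial det(A - λI) = λ^2 + λ - 30 = 0.
Eigenvalues λ = -6, 5.
For λ=-6: (A-λI) row 1 is [33, -66], so an eigenvector is (-2, -1).
For λ=5: (A-λI) row 1 is [22, -66], so an eigenvector is (3, 1).
General solution: C_1e^(-6t)(-2,-1) + C_2e^(5t)(3,1).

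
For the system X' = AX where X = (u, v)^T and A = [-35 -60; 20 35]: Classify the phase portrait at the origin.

A = [[-35,-60],[20,35]]; det(A-λI) = λ^2 - 25.
λ = 5, -5: opposite signs.

saddle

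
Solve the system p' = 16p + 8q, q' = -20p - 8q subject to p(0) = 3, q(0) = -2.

Coefficient matrix A = [[16, 8], [-20, -8]].
Characteristic polynomial det(A - λI) = λ^2 - 8λ + 32 = 0.
Eigenvalues λ = 4 ± 4i (complex conjugate pair).
For λ=4+4i: an eigenvector is (-1,1) - i(-1,2) = (-1 + i, 1 - 2i).
A real fundamental pair from Re and Im of e^((4+4i)t)v: X_1 = e^(4t)(cos(4t)·(-1,1) + sin(4t)·(-1,2)), X_2 = e^(4t)(sin(4t)·(-1,1) - cos(4t)·(-1,2)).
General solution: K_1X_1 + K_2X_2.
Applying p(0)=3, q(0)=-2 gives K_1=-4, K_2=-1.

p(t) = 5e^(4t)sin(4t) + 3e^(4t)cos(4t), q(t) = -9e^(4t)sin(4t) - 2e^(4t)cos(4t)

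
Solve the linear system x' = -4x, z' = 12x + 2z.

x(t) = K_2e^(-4t), z(t) = K_1e^(2t) - 2K_2e^(-4t)

Coefficient matrix A = [[-4, 0], [12, 2]].
Characteristic polynomial det(A - λI) = λ^2 + 2λ - 8 = 0.
Eigenvalues λ = 2, -4.
For λ=2: (A-λI) row 1 is [-6, 0], so an eigenvector is (0, 1).
For λ=-4: (A-λI) row 2 is [12, 6], so an eigenvector is (1, -2).
General solution: K_1e^(2t)(0,1) + K_2e^(-4t)(1,-2).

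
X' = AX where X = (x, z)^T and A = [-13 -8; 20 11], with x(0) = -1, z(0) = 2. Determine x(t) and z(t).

Coefficient matrix A = [[-13, -8], [20, 11]].
Characteristic polynomial det(A - λI) = λ^2 + 2λ + 17 = 0.
Eigenvalues λ = -1 ± 4i (complex conjugate pair).
For λ=-1+4i: an eigenvector is (-1,1) - i(1,-2) = (-1 - i, 1 + 2i).
A real fundamental pair from Re and Im of e^((-1+4i)t)v: X_1 = e^(-t)(cos(4t)·(-1,1) + sin(4t)·(1,-2)), X_2 = e^(-t)(sin(4t)·(-1,1) - cos(4t)·(1,-2)).
General solution: c_1X_1 + c_2X_2.
Applying x(0)=-1, z(0)=2 gives c_1=0, c_2=1.

x(t) = -e^(-t)sin(4t) - e^(-t)cos(4t), z(t) = e^(-t)sin(4t) + 2e^(-t)cos(4t)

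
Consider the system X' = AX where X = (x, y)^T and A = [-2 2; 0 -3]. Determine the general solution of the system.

x(t) = c_1e^(-2t) + 2c_2e^(-3t), y(t) = -c_2e^(-3t)

Coefficient matrix A = [[-2, 2], [0, -3]].
Characteristic polynomial det(A - λI) = λ^2 + 5λ + 6 = 0.
Eigenvalues λ = -2, -3.
For λ=-2: (A-λI) row 1 is [0, 2], so an eigenvector is (1, 0).
For λ=-3: (A-λI) row 1 is [1, 2], so an eigenvector is (2, -1).
General solution: c_1e^(-2t)(1,0) + c_2e^(-3t)(2,-1).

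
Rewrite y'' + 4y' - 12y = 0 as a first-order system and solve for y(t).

Let x_1 = y, x_2 = y'. Then x_1' = x_2 and x_2' = 12x_1 - 4x_2.
A = [[0,1],[12,-4]]; det(A-λI) = λ^2 + 4λ - 12.
Eigenvalues λ = -6, 2 with eigenvectors (1,-6), (1,2).

y(t) = c_1e^(-6t) + c_2e^(2t)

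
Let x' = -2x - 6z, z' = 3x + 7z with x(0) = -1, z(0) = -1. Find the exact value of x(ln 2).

40

A = [[-2,-6],[3,7]]; eigenvalues λ = 4, 1.
Eigenvectors: (-1,1) for λ=4, (-2,1) for λ=1.
From the initial condition, c_1 = -3, c_2 = 2.
x(ln 2) = (-3)(2^4)(-1) + (2)(2^1)(-2) = 40.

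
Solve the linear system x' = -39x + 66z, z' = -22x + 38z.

x(t) = 3K_1e^(5t) + 2K_2e^(-6t), z(t) = 2K_1e^(5t) + K_2e^(-6t)

Coefficient matrix A = [[-39, 66], [-22, 38]].
Characteristic polynomial det(A - λI) = λ^2 + λ - 30 = 0.
Eigenvalues λ = 5, -6.
For λ=5: (A-λI) row 1 is [-44, 66], so an eigenvector is (3, 2).
For λ=-6: (A-λI) row 1 is [-33, 66], so an eigenvector is (2, 1).
General solution: K_1e^(5t)(3,2) + K_2e^(-6t)(2,1).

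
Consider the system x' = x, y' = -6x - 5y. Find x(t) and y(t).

Coefficient matrix A = [[1, 0], [-6, -5]].
Characteristic polynomial det(A - λI) = λ^2 + 4λ - 5 = 0.
Eigenvalues λ = 1, -5.
For λ=1: (A-λI) row 2 is [-6, -6], so an eigenvector is (-1, 1).
For λ=-5: (A-λI) row 1 is [6, 0], so an eigenvector is (0, -1).
General solution: c_1e^(t)(-1,1) + c_2e^(-5t)(0,-1).

x(t) = -c_1e^(t), y(t) = c_1e^(t) - c_2e^(-5t)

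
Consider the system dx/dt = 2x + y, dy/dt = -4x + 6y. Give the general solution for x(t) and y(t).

Coefficient matrix A = [[2, 1], [-4, 6]].
Characteristic polynomial det(A - λI) = λ^2 - 8λ + 16 = 0.
Single eigenvalue λ = 4 with algebraic multiplicity 2.
Eigenvector v = (1,2); generalized eigenvector w with (A-λI)w=v is (-2,-3).
General solution: e^(4t)[K_1·v + K_2·(t·v + w)].

x(t) = K_1e^(4t) + K_2te^(4t) - 2K_2e^(4t), y(t) = 2K_1e^(4t) + 2K_2te^(4t) - 3K_2e^(4t)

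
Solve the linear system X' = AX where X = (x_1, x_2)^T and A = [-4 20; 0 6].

Coefficient matrix A = [[-4, 20], [0, 6]].
Characteristic polynomial det(A - λI) = λ^2 - 2λ - 24 = 0.
Eigenvalues λ = -4, 6.
For λ=-4: (A-λI) row 1 is [0, 20], so an eigenvector is (-1, 0).
For λ=6: (A-λI) row 1 is [-10, 20], so an eigenvector is (2, 1).
General solution: K_1e^(-4t)(-1,0) + K_2e^(6t)(2,1).

x_1(t) = -K_1e^(-4t) + 2K_2e^(6t), x_2(t) = K_2e^(6t)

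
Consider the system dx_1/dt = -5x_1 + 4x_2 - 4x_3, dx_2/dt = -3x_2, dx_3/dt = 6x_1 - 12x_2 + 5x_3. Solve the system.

Coefficient matrix A = [[-5, 4, -4], [0, -3, 0], [6, -12, 5]].
det(A - λI) = 0 gives eigenvalues λ = -3, -1, 1.
For λ=-3: eigenvector (2,1,0).
For λ=-1: eigenvector (1,0,-1).
For λ=1: eigenvector (-2,0,3).
General solution: C_1e^(-3t)(2,1,0) + C_2e^(-t)(1,0,-1) + C_3e^(t)(-2,0,3).

x_1(t) = 2C_1e^(-3t) + C_2e^(-t) - 2C_3e^(t), x_2(t) = C_1e^(-3t), x_3(t) = -C_2e^(-t) + 3C_3e^(t)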